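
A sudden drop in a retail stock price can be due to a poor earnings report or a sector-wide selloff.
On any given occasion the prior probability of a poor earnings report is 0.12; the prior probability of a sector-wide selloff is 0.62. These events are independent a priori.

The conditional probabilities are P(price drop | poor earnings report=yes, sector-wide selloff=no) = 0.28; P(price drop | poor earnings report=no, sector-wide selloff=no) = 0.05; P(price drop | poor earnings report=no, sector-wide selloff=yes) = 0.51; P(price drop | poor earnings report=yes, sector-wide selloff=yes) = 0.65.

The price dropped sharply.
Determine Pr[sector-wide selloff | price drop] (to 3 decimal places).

Pr[sector-wide selloff | price drop] ≈ 0.917

Sum P(price drop|·) weighted by the priors over the 4 (poor earnings report, sector-wide selloff) configurations:
  P(price drop) = 0.05×0.88×0.38 + 0.51×0.88×0.62 + 0.28×0.12×0.38 + 0.65×0.12×0.62
        = 0.016720 + 0.278256 + 0.012768 + 0.048360 = 0.356104
Keeping only the sector-wide selloff-present terms gives 0.326616, so
  P(sector-wide selloff | price drop) = 0.326616 / 0.356104 ≈ 0.917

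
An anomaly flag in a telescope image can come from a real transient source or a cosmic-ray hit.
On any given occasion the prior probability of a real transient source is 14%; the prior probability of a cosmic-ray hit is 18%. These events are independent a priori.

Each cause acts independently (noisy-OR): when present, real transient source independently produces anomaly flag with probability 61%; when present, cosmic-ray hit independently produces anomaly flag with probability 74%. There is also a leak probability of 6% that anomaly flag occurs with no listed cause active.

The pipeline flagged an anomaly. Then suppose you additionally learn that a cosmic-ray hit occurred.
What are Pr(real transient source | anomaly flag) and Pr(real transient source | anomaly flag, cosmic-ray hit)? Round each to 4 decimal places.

Under noisy-OR, P(anomaly flag | causes) = 1 − (1−0.06)·∏(1−qᵢ) over the active causes.
P(anomaly flag) = 0.06·0.86·0.82 + 0.7556·0.86·0.18 + 0.6334·0.14·0.82 + 0.904684·0.14·0.18 = 0.042312 + 0.116967 + 0.072714 + 0.022798 = 0.254791
Of this, 0.095512 comes from 0.072714 + 0.022798 (the real transient source=true cases).
So P(real transient source | anomaly flag) = 0.095512/0.254791 ≈ 0.3749.

With the extra evidence:
For the numerator, keep only real transient source=true terms: 0.904684*0.14 = 0.126656
The normalizing constant is 0.7556*0.86 + 0.904684*0.14 = 0.776472
P(real transient source | anomaly flag, cosmic-ray hit) = 0.126656/0.776472 ≈ 0.1631

Pr(real transient source | anomaly flag) ≈ 0.3749; Pr(real transient source | anomaly flag, cosmic-ray hit) ≈ 0.1631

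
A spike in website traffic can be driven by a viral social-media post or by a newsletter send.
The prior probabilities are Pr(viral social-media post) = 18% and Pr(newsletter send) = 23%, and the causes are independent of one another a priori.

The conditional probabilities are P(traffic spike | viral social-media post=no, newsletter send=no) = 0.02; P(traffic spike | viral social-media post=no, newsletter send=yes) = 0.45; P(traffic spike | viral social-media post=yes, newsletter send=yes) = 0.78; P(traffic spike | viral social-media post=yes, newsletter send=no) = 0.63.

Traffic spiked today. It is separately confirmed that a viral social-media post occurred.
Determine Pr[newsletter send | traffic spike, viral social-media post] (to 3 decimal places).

Pr[newsletter send | traffic spike, viral social-media post] ≈ 0.270

P(traffic spike | viral social-media post) = 0.63*0.77 + 0.78*0.23 = 0.485100 + 0.179400 = 0.664500
Of this, 0.179400 comes from 0.78*0.23 (the newsletter send=true cases).
Hence the posterior is 0.179400/0.664500 ≈ 0.270.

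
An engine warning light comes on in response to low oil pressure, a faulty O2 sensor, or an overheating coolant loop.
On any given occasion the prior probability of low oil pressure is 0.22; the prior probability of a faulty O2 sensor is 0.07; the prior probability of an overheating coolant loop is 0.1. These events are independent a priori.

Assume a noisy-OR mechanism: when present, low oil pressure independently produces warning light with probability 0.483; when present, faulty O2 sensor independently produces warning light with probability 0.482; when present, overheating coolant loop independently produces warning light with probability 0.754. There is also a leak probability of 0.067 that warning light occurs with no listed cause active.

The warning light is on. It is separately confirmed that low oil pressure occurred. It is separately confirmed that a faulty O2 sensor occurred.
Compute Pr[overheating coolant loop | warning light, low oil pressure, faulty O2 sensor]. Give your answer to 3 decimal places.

Pr[overheating coolant loop | warning light, low oil pressure, faulty O2 sensor] ≈ 0.122

Under noisy-OR, P(warning light | causes) = 1 − (1−0.067)·∏(1−qᵢ) over the active causes.
P(warning light | low oil pressure, faulty O2 sensor) = 0.750137·0.9 + 0.938534·0.1 = 0.675123 + 0.093853 = 0.768976
The overheating coolant loop-present share is 0.938534·0.1 = 0.093853.
So P(overheating coolant loop | warning light, low oil pressure, faulty O2 sensor) = 0.093853/0.768976 ≈ 0.122.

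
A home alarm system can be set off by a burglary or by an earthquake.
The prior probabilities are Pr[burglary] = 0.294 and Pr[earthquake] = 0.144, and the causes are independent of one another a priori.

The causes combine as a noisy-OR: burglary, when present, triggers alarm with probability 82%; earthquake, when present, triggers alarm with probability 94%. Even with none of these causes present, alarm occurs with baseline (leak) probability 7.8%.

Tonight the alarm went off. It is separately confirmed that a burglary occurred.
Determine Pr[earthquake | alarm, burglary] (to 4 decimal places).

Under noisy-OR, P(alarm | causes) = 1 − (1−0.078)·∏(1−qᵢ) over the active causes.
P(alarm | burglary) = 0.83404×0.856 + 0.990042×0.144 = 0.713938 + 0.142566 = 0.856504
The earthquake-present share is 0.990042×0.144 = 0.142566.
Hence the posterior is 0.142566/0.856504 ≈ 0.1665.

Pr[earthquake | alarm, burglary] ≈ 0.1665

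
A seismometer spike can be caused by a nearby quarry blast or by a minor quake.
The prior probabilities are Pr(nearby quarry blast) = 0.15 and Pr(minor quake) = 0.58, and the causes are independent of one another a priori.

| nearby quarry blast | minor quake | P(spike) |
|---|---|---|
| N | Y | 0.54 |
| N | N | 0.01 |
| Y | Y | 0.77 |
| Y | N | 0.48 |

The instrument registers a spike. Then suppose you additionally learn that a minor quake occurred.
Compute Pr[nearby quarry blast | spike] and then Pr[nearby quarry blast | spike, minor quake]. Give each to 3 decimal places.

P(spike) = 0.01*0.85*0.42 + 0.54*0.85*0.58 + 0.48*0.15*0.42 + 0.77*0.15*0.58 = 0.003570 + 0.266220 + 0.030240 + 0.066990 = 0.367020
The nearby quarry blast-present share is 0.030240 + 0.066990 = 0.097230.
Hence the posterior is 0.097230/0.367020 ≈ 0.265.

Now also conditioning on minor quake=true:
P(spike | minor quake) = 0.54*0.85 + 0.77*0.15 = 0.459000 + 0.115500 = 0.574500
Of this, 0.115500 comes from 0.77*0.15 (the nearby quarry blast=true cases).
So P(nearby quarry blast | spike, minor quake) = 0.115500/0.574500 ≈ 0.201.
This is intercausal reasoning (explaining away): once minor quake accounts for the spike, nearby quarry blast becomes less likely.

Pr[nearby quarry blast | spike] ≈ 0.265; Pr[nearby quarry blast | spike, minor quake] ≈ 0.201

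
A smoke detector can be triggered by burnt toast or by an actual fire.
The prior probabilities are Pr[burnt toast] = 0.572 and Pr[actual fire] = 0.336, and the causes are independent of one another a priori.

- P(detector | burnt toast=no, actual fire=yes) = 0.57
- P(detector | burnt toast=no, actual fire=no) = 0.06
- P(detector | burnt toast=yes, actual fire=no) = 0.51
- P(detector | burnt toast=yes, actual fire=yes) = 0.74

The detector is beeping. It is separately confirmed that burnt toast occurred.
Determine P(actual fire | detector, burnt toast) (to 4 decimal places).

Numerator (weight on configurations with actual fire): 0.74*0.336 = 0.248640
Normalizer over all consistent configurations: 0.51*0.664 + 0.74*0.336 = 0.587280
P(actual fire | detector, burnt toast) = 0.248640/0.587280 ≈ 0.4234

P(actual fire | detector, burnt toast) ≈ 0.4234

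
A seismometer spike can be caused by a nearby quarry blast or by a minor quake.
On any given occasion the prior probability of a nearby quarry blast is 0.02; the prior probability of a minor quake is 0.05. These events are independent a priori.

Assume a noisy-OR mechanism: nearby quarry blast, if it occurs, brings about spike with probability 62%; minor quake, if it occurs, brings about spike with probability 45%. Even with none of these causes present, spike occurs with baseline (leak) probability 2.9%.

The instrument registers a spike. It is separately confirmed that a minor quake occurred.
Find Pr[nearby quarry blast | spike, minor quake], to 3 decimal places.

Pr[nearby quarry blast | spike, minor quake] ≈ 0.034

Under noisy-OR, P(spike | causes) = 1 − (1−0.029)·∏(1−qᵢ) over the active causes.
P(spike | minor quake) = 0.46595·0.98 + 0.797061·0.02 = 0.456631 + 0.015941 = 0.472572
Of this, 0.015941 comes from 0.797061·0.02 (the nearby quarry blast=true cases).
So P(nearby quarry blast | spike, minor quake) = 0.015941/0.472572 ≈ 0.034.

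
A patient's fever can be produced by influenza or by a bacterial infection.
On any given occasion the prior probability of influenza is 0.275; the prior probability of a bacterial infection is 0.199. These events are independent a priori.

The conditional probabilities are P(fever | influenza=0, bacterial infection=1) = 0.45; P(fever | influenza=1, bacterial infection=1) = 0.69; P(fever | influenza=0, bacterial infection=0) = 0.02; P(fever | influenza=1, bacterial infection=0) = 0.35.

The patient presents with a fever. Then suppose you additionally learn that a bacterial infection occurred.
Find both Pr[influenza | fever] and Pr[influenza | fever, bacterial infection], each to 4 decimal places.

For the numerator, keep only influenza=true terms: 0.077096 + 0.037760 = 0.114856
Normalizer over all consistent configurations: 0.02·0.725·0.801 + 0.45·0.725·0.199 + 0.35·0.275·0.801 + 0.69·0.275·0.199 = 0.191394
Posterior = 0.114856 / 0.191394 ≈ 0.6001

With the extra evidence:
Enumerate both values of influenza and weight by the priors:
  P(fever | bacterial infection) = 0.45·0.725 + 0.69·0.275
        = 0.326250 + 0.189750 = 0.516000
Configurations with influenza contribute 0.189750, so
  P(influenza | fever, bacterial infection) = 0.189750 / 0.516000 ≈ 0.3677
Conditioning on bacterial infection lowers the posterior on influenza: the classic explaining-away effect in a common-effect structure.

Pr[influenza | fever] ≈ 0.6001; Pr[influenza | fever, bacterial infection] ≈ 0.3677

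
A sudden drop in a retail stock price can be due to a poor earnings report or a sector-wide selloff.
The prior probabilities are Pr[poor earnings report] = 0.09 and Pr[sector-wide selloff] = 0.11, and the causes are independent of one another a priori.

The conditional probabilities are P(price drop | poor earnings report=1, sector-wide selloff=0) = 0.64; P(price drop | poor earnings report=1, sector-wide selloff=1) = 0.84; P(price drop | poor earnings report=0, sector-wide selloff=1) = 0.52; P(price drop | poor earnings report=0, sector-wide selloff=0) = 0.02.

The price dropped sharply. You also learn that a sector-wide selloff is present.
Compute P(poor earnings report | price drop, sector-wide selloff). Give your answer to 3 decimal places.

P(poor earnings report | price drop, sector-wide selloff) ≈ 0.138

By total probability over both values of poor earnings report:
  P(price drop | sector-wide selloff) = 0.52·0.91 + 0.84·0.09
        = 0.473200 + 0.075600 = 0.548800
The terms with poor earnings report present sum to 0.075600, so
  P(poor earnings report | price drop, sector-wide selloff) = 0.075600 / 0.548800 ≈ 0.138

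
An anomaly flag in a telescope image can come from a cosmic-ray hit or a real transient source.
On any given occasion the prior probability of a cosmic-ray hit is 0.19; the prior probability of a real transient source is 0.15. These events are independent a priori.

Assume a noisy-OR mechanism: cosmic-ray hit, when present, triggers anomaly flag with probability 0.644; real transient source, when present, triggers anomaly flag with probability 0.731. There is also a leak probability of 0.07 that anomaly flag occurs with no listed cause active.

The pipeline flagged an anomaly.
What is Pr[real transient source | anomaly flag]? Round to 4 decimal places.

Under noisy-OR, P(anomaly flag | causes) = 1 − (1−0.07)·∏(1−qᵢ) over the active causes.
P(anomaly flag) = 0.07×0.81×0.85 + 0.74983×0.81×0.15 + 0.66892×0.19×0.85 + 0.910939×0.19×0.15 = 0.048195 + 0.091104 + 0.108031 + 0.025962 = 0.273292
The real transient source-present share is 0.091104 + 0.025962 = 0.117066.
P(real transient source | anomaly flag) = 0.117066 / 0.273292 ≈ 0.4284

Pr[real transient source | anomaly flag] ≈ 0.4284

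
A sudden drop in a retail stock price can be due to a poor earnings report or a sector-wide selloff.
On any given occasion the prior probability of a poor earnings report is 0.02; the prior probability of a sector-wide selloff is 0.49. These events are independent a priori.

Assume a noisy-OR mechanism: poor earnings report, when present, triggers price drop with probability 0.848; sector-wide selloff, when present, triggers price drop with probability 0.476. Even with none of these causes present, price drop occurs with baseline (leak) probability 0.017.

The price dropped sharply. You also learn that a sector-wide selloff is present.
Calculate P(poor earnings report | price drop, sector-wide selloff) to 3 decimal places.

Under noisy-OR, P(price drop | causes) = 1 − (1−0.017)·∏(1−qᵢ) over the active causes.
Weight on poor earnings report=true, given the evidence: 0.921706×0.02 = 0.018434
Denominator P(price drop | sector-wide selloff): 0.484908×0.98 + 0.921706×0.02 = 0.493644
Posterior = 0.018434 / 0.493644 ≈ 0.037

P(poor earnings report | price drop, sector-wide selloff) ≈ 0.037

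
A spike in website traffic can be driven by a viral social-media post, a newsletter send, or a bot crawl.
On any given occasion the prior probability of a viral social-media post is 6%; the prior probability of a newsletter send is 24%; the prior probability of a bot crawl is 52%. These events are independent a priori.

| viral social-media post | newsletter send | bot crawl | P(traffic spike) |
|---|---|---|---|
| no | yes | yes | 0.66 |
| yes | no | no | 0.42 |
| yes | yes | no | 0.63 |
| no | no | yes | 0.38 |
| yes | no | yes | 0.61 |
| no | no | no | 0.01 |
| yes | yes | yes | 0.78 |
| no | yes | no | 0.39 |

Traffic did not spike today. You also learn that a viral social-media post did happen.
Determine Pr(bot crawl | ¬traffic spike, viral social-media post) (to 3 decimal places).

By total probability over the 4 (newsletter send, bot crawl) configurations:
  P(¬traffic spike | viral social-media post) = 0.58×0.76×0.48 + 0.39×0.76×0.52 + 0.37×0.24×0.48 + 0.22×0.24×0.52
        = 0.211584 + 0.154128 + 0.042624 + 0.027456 = 0.435792
Keeping only the bot crawl-present terms gives 0.181584, so
  P(bot crawl | ¬traffic spike, viral social-media post) = 0.181584 / 0.435792 ≈ 0.417

Pr(bot crawl | ¬traffic spike, viral social-media post) ≈ 0.417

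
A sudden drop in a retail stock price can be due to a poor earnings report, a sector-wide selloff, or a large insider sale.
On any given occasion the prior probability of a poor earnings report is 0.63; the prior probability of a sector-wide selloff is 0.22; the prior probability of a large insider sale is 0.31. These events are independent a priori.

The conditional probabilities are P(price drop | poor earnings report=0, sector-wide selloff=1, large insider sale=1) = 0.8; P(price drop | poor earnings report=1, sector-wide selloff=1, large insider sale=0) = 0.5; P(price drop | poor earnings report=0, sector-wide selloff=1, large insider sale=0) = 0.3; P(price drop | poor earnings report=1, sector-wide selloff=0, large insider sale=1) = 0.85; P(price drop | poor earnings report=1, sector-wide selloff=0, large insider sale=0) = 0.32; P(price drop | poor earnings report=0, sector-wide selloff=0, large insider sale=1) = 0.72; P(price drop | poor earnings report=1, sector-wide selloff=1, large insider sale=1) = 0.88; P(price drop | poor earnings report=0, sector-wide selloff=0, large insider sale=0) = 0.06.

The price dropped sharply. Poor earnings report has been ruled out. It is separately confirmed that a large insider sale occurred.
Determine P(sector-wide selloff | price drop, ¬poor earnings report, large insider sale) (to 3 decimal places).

P(sector-wide selloff | price drop, ¬poor earnings report, large insider sale) ≈ 0.239

Numerator (weight on configurations with sector-wide selloff): 0.8*0.22 = 0.176000
The normalizing constant is 0.72*0.78 + 0.8*0.22 = 0.737600
P(sector-wide selloff | price drop, ¬poor earnings report, large insider sale) = 0.176000/0.737600 ≈ 0.239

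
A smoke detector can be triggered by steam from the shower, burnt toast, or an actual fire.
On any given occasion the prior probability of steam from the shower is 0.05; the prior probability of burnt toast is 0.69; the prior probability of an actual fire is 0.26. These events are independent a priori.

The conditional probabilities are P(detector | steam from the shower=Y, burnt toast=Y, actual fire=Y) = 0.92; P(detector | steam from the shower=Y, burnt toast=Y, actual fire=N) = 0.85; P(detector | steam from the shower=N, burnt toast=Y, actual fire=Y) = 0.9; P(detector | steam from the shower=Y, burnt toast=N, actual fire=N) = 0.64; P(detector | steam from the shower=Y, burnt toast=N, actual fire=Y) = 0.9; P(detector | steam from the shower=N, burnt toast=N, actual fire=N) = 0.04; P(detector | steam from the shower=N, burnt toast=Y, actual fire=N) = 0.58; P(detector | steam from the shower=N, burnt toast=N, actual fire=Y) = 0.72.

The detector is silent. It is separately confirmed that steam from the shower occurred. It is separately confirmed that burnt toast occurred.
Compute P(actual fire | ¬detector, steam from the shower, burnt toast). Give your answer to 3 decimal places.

Numerator (weight on configurations with actual fire): 0.08*0.26 = 0.020800
Normalizer over all consistent configurations: 0.15*0.74 + 0.08*0.26 = 0.131800
P(actual fire | ¬detector, steam from the shower, burnt toast) = 0.020800/0.131800 ≈ 0.158

P(actual fire | ¬detector, steam from the shower, burnt toast) ≈ 0.158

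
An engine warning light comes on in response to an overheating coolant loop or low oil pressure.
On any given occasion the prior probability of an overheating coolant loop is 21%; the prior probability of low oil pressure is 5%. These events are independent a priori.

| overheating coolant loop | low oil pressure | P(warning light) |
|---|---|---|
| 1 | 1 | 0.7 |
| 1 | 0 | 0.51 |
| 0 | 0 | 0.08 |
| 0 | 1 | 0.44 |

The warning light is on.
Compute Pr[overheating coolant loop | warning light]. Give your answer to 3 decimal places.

Pr[overheating coolant loop | warning light] ≈ 0.585

For the numerator, keep only overheating coolant loop=true terms: 0.101745 + 0.007350 = 0.109095
The normalizing constant is 0.08*0.79*0.95 + 0.44*0.79*0.05 + 0.51*0.21*0.95 + 0.7*0.21*0.05 = 0.186515
P(overheating coolant loop | warning light) = 0.109095/0.186515 ≈ 0.585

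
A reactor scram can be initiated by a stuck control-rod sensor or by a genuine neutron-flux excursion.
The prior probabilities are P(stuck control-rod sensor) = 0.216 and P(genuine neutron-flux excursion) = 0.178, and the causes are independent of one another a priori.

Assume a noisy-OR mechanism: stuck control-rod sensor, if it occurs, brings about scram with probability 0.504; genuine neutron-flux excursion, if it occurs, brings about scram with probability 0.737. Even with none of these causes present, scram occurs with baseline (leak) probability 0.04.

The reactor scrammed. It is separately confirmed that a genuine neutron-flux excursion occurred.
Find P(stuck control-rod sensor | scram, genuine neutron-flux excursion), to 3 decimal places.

Under noisy-OR, P(scram | causes) = 1 − (1−0.04)·∏(1−qᵢ) over the active causes.
P(scram | genuine neutron-flux excursion) = 0.74752·0.784 + 0.87477·0.216 = 0.586056 + 0.188950 = 0.775006
Restricting to configurations with stuck control-rod sensor present: 0.87477·0.216 = 0.188950.
So P(stuck control-rod sensor | scram, genuine neutron-flux excursion) = 0.188950/0.775006 ≈ 0.244.

P(stuck control-rod sensor | scram, genuine neutron-flux excursion) ≈ 0.244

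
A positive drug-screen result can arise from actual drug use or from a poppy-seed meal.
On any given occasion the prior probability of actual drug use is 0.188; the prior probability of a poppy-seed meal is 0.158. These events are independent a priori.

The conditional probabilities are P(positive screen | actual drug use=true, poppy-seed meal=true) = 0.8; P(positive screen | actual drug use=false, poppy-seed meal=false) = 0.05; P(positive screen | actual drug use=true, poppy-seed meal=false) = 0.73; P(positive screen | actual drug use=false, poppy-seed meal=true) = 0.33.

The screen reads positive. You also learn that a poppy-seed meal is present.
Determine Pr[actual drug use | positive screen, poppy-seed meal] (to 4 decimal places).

Pr[actual drug use | positive screen, poppy-seed meal] ≈ 0.3595

For the numerator, keep only actual drug use=true terms: 0.8×0.188 = 0.150400
Denominator P(positive screen | poppy-seed meal): 0.33×0.812 + 0.8×0.188 = 0.418360
P(actual drug use | positive screen, poppy-seed meal) = 0.150400/0.418360 ≈ 0.3595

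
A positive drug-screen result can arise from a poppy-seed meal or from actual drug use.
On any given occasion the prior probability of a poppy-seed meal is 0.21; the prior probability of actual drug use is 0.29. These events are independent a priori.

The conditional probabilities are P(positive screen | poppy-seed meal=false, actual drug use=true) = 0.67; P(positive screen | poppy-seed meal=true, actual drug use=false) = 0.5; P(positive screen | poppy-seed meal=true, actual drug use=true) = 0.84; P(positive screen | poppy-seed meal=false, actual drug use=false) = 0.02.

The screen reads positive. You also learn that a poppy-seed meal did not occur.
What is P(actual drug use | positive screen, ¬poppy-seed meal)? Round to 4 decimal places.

P(positive screen | ¬poppy-seed meal) = 0.02×0.71 + 0.67×0.29 = 0.014200 + 0.194300 = 0.208500
The actual drug use-present share is 0.67×0.29 = 0.194300.
So P(actual drug use | positive screen, ¬poppy-seed meal) = 0.194300/0.208500 ≈ 0.9319.

P(actual drug use | positive screen, ¬poppy-seed meal) ≈ 0.9319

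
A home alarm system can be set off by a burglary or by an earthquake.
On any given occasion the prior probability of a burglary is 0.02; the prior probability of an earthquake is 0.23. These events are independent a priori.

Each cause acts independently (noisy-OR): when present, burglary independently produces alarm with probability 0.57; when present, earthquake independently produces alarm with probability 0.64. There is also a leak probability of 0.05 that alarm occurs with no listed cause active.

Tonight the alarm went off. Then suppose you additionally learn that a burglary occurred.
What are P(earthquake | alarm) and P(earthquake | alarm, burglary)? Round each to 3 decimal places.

Under noisy-OR, P(alarm | causes) = 1 − (1−0.05)·∏(1−qᵢ) over the active causes.
P(alarm) = 0.05*0.98*0.77 + 0.658*0.98*0.23 + 0.5915*0.02*0.77 + 0.85294*0.02*0.23 = 0.037730 + 0.148313 + 0.009109 + 0.003924 = 0.199076
The earthquake-present share is 0.148313 + 0.003924 = 0.152237.
P(earthquake | alarm) = 0.152237 / 0.199076 ≈ 0.765

Now also conditioning on burglary=true:
Numerator (weight on configurations with earthquake): 0.85294×0.23 = 0.196176
The normalizing constant is 0.5915×0.77 + 0.85294×0.23 = 0.651631
Posterior = 0.196176 / 0.651631 ≈ 0.301
Conditioning on burglary lowers the posterior on earthquake: the classic explaining-away effect in a common-effect structure.

P(earthquake | alarm) ≈ 0.765; P(earthquake | alarm, burglary) ≈ 0.301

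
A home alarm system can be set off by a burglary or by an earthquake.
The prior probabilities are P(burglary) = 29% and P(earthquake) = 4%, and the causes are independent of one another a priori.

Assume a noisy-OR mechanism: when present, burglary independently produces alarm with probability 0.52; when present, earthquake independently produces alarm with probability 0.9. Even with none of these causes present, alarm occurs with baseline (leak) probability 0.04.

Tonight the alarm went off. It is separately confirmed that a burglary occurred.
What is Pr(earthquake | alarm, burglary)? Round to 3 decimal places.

Pr(earthquake | alarm, burglary) ≈ 0.069

Under noisy-OR, P(alarm | causes) = 1 − (1−0.04)·∏(1−qᵢ) over the active causes.
By total probability over both values of earthquake:
  P(alarm | burglary) = 0.5392*0.96 + 0.95392*0.04
        = 0.517632 + 0.038157 = 0.555789
Keeping only the earthquake-present terms gives 0.038157, so
  P(earthquake | alarm, burglary) = 0.038157 / 0.555789 ≈ 0.069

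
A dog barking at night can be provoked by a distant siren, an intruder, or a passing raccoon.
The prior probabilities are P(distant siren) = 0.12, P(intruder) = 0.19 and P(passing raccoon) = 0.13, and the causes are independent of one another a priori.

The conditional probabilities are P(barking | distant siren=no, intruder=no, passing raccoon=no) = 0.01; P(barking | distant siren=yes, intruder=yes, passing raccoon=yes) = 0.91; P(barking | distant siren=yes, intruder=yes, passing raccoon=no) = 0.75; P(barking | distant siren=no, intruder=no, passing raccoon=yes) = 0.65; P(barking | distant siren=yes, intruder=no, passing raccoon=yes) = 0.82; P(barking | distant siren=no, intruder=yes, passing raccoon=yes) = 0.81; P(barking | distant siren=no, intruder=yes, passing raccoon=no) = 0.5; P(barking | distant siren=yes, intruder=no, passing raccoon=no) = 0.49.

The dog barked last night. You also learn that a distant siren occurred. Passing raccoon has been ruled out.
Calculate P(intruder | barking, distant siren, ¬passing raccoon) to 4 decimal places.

Enumerate both values of intruder and weight by the priors:
  P(barking | distant siren, ¬passing raccoon) = 0.49*0.81 + 0.75*0.19
        = 0.396900 + 0.142500 = 0.539400
The terms with intruder present sum to 0.142500, so
  P(intruder | barking, distant siren, ¬passing raccoon) = 0.142500 / 0.539400 ≈ 0.2642

P(intruder | barking, distant siren, ¬passing raccoon) ≈ 0.2642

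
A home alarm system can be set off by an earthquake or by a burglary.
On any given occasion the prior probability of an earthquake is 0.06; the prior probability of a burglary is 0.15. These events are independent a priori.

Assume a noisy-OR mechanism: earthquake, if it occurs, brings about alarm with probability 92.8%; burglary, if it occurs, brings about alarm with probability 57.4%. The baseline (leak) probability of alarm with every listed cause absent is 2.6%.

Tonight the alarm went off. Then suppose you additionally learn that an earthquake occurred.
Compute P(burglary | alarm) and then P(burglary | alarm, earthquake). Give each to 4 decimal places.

Under noisy-OR, P(alarm | causes) = 1 − (1−0.026)·∏(1−qᵢ) over the active causes.
P(alarm) = 0.026*0.94*0.85 + 0.585076*0.94*0.15 + 0.929872*0.06*0.85 + 0.970125*0.06*0.15 = 0.020774 + 0.082496 + 0.047423 + 0.008731 = 0.159424
Restricting to configurations with burglary present: 0.082496 + 0.008731 = 0.091227.
P(burglary | alarm) = 0.091227 / 0.159424 ≈ 0.5722

Now condition on the additional information:
For the numerator, keep only burglary=true terms: 0.970125·0.15 = 0.145519
Denominator P(alarm | earthquake): 0.929872·0.85 + 0.970125·0.15 = 0.935910
P(burglary | alarm, earthquake) = 0.145519/0.935910 ≈ 0.1555

P(burglary | alarm) ≈ 0.5722; P(burglary | alarm, earthquake) ≈ 0.1555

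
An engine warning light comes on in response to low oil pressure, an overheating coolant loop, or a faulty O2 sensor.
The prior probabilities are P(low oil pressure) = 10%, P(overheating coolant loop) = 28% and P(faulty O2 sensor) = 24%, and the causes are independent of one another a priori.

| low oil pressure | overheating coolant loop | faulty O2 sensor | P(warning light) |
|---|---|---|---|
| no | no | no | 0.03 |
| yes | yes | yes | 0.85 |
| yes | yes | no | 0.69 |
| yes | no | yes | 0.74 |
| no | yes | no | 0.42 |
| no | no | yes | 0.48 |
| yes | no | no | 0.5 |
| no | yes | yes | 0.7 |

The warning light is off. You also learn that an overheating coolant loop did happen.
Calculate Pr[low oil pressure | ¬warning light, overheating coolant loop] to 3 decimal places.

P(¬warning light | overheating coolant loop) = 0.58×0.9×0.76 + 0.3×0.9×0.24 + 0.31×0.1×0.76 + 0.15×0.1×0.24 = 0.396720 + 0.064800 + 0.023560 + 0.003600 = 0.488680
Restricting to configurations with low oil pressure present: 0.023560 + 0.003600 = 0.027160.
Hence the posterior is 0.027160/0.488680 ≈ 0.056.

Pr[low oil pressure | ¬warning light, overheating coolant loop] ≈ 0.056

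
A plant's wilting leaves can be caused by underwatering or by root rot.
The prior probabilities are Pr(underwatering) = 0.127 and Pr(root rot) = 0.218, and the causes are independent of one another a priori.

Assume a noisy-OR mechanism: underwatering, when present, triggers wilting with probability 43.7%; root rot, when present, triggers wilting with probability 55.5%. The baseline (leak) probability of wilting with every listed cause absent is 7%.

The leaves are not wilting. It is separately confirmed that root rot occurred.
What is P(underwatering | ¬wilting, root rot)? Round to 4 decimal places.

Under noisy-OR, P(wilting | causes) = 1 − (1−0.07)·∏(1−qᵢ) over the active causes.
For the numerator, keep only underwatering=true terms: 0.232998*0.127 = 0.029591
Denominator P(¬wilting | root rot): 0.41385*0.873 + 0.232998*0.127 = 0.390882
Posterior = 0.029591 / 0.390882 ≈ 0.0757

P(underwatering | ¬wilting, root rot) ≈ 0.0757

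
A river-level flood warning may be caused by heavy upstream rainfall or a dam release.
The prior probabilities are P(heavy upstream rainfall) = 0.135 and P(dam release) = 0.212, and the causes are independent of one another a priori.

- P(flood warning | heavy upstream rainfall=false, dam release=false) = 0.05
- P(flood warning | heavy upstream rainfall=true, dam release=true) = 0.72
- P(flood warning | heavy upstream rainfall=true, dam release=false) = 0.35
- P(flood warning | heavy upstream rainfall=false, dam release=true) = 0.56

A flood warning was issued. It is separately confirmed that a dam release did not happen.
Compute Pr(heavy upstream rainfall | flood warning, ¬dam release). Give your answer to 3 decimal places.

Pr(heavy upstream rainfall | flood warning, ¬dam release) ≈ 0.522

Sum P(flood warning|·) weighted by the priors over both values of heavy upstream rainfall:
  P(flood warning | ¬dam release) = 0.05×0.865 + 0.35×0.135
        = 0.043250 + 0.047250 = 0.090500
The terms with heavy upstream rainfall present sum to 0.047250, so
  P(heavy upstream rainfall | flood warning, ¬dam release) = 0.047250 / 0.090500 ≈ 0.522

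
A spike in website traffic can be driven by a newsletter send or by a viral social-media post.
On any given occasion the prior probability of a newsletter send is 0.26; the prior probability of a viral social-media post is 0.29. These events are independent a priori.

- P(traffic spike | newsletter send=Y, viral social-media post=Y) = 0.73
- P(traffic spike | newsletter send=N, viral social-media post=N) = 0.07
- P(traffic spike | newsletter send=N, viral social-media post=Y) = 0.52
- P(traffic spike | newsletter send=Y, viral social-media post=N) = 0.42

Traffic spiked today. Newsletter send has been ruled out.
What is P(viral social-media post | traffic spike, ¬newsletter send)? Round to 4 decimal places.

Enumerate both values of viral social-media post and weight by the priors:
  P(traffic spike | ¬newsletter send) = 0.07*0.71 + 0.52*0.29
        = 0.049700 + 0.150800 = 0.200500
The terms with viral social-media post present sum to 0.150800, so
  P(viral social-media post | traffic spike, ¬newsletter send) = 0.150800 / 0.200500 ≈ 0.7521

P(viral social-media post | traffic spike, ¬newsletter send) ≈ 0.7521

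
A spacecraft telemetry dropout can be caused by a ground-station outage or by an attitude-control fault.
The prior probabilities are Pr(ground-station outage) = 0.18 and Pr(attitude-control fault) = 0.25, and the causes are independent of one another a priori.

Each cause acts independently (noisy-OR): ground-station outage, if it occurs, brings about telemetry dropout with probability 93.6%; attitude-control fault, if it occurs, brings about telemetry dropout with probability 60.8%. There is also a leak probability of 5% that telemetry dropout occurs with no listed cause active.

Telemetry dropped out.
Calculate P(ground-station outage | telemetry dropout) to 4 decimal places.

Under noisy-OR, P(telemetry dropout | causes) = 1 − (1−0.05)·∏(1−qᵢ) over the active causes.
P(telemetry dropout) = 0.05×0.82×0.75 + 0.6276×0.82×0.25 + 0.9392×0.18×0.75 + 0.976166×0.18×0.25 = 0.030750 + 0.128658 + 0.126792 + 0.043927 = 0.330127
The ground-station outage-present share is 0.126792 + 0.043927 = 0.170719.
P(ground-station outage | telemetry dropout) = 0.170719 / 0.330127 ≈ 0.5171

P(ground-station outage | telemetry dropout) ≈ 0.5171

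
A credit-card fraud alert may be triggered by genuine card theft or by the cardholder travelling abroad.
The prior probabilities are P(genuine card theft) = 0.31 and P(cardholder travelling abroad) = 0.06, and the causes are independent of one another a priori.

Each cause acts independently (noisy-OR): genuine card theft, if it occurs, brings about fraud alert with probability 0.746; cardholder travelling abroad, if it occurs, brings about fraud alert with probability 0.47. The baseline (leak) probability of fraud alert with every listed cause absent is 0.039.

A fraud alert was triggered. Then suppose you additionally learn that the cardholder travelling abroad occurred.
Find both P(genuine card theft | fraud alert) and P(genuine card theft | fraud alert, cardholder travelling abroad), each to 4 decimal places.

Under noisy-OR, P(fraud alert | causes) = 1 − (1−0.039)·∏(1−qᵢ) over the active causes.
Sum P(fraud alert|·) weighted by the priors over the 4 (genuine card theft, cardholder travelling abroad) configurations:
  P(fraud alert) = 0.039·0.69·0.94 + 0.49067·0.69·0.06 + 0.755906·0.31·0.94 + 0.87063·0.31·0.06
        = 0.025295 + 0.020314 + 0.220271 + 0.016194 = 0.282074
Configurations with genuine card theft contribute 0.236465, so
  P(genuine card theft | fraud alert) = 0.236465 / 0.282074 ≈ 0.8383

Now also conditioning on cardholder travelling abroad=true:
Enumerate both values of genuine card theft and weight by the priors:
  P(fraud alert | cardholder travelling abroad) = 0.49067*0.69 + 0.87063*0.31
        = 0.338562 + 0.269895 = 0.608457
Keeping only the genuine card theft-present terms gives 0.269895, so
  P(genuine card theft | fraud alert, cardholder travelling abroad) = 0.269895 / 0.608457 ≈ 0.4436
Conditioning on cardholder travelling abroad lowers the posterior on genuine card theft: the classic explaining-away effect in a common-effect structure.

P(genuine card theft | fraud alert) ≈ 0.8383; P(genuine card theft | fraud alert, cardholder travelling abroad) ≈ 0.4436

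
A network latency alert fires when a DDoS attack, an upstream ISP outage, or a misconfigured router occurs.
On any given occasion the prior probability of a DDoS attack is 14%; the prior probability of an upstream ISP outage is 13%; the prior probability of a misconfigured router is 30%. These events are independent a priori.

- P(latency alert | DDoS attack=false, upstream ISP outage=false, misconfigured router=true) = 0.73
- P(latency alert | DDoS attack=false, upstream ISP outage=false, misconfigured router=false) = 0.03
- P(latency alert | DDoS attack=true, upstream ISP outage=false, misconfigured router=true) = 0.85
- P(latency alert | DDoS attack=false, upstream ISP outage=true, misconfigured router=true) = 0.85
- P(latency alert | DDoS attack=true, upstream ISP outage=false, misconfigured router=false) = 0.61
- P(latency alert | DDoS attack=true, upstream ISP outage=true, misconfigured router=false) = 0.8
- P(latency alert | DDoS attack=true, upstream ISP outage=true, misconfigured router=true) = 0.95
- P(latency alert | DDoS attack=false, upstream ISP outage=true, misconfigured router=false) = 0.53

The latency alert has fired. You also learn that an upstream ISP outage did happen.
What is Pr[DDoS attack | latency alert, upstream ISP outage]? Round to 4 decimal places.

Pr[DDoS attack | latency alert, upstream ISP outage] ≈ 0.1802

P(latency alert | upstream ISP outage) = 0.53*0.86*0.7 + 0.85*0.86*0.3 + 0.8*0.14*0.7 + 0.95*0.14*0.3 = 0.319060 + 0.219300 + 0.078400 + 0.039900 = 0.656660
Of this, 0.118300 comes from 0.078400 + 0.039900 (the DDoS attack=true cases).
So P(DDoS attack | latency alert, upstream ISP outage) = 0.118300/0.656660 ≈ 0.1802.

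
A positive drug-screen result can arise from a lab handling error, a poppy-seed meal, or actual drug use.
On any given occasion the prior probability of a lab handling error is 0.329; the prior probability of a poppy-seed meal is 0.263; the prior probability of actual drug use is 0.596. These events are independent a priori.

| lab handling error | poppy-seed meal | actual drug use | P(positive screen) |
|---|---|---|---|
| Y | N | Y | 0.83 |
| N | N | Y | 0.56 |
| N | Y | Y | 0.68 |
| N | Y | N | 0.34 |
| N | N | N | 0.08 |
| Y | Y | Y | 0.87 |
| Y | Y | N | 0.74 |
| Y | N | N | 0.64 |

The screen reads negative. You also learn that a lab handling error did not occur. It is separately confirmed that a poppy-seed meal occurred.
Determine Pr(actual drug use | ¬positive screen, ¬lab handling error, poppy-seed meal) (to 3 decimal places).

Enumerate both values of actual drug use and weight by the priors:
  P(¬positive screen | ¬lab handling error, poppy-seed meal) = 0.66×0.404 + 0.32×0.596
        = 0.266640 + 0.190720 = 0.457360
Configurations with actual drug use contribute 0.190720, so
  P(actual drug use | ¬positive screen, ¬lab handling error, poppy-seed meal) = 0.190720 / 0.457360 ≈ 0.417

Pr(actual drug use | ¬positive screen, ¬lab handling error, poppy-seed meal) ≈ 0.417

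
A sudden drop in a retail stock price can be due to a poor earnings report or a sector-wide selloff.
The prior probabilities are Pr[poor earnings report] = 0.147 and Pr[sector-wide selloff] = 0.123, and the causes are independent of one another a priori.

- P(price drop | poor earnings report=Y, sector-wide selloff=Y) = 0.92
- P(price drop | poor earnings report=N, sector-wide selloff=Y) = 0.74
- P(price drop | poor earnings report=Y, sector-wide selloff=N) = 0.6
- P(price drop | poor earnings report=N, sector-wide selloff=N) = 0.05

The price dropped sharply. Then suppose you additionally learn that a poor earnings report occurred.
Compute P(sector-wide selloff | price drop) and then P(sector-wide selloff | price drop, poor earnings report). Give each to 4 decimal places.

P(sector-wide selloff | price drop) ≈ 0.4510; P(sector-wide selloff | price drop, poor earnings report) ≈ 0.1770

Enumerate the 4 (poor earnings report, sector-wide selloff) configurations and weight by the priors:
  P(price drop) = 0.05×0.853×0.877 + 0.74×0.853×0.123 + 0.6×0.147×0.877 + 0.92×0.147×0.123
        = 0.037404 + 0.077640 + 0.077351 + 0.016635 = 0.209030
Configurations with sector-wide selloff contribute 0.094275, so
  P(sector-wide selloff | price drop) = 0.094275 / 0.209030 ≈ 0.4510

Now also conditioning on poor earnings report=true:
P(price drop | poor earnings report) = 0.6*0.877 + 0.92*0.123 = 0.526200 + 0.113160 = 0.639360
Restricting to configurations with sector-wide selloff present: 0.92*0.123 = 0.113160.
Hence the posterior is 0.113160/0.639360 ≈ 0.1770.
This is intercausal reasoning (explaining away): once poor earnings report accounts for the price drop, sector-wide selloff becomes less likely.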